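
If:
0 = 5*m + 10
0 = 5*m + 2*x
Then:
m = -2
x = 5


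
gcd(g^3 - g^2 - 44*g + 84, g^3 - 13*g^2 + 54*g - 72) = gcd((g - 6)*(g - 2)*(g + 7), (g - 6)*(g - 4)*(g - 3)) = g - 6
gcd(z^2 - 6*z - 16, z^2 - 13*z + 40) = z - 8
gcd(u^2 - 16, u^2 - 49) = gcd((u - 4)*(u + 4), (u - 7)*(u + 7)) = 1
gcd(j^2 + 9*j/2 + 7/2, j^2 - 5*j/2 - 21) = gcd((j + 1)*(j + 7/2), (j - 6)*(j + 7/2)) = j + 7/2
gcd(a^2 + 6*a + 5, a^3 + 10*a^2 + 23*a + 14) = a + 1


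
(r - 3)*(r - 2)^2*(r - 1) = r^4 - 8*r^3 + 23*r^2 - 28*r + 12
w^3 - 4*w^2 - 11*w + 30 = (w - 5)*(w - 2)*(w + 3)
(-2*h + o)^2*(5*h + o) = 20*h^3 - 16*h^2*o + h*o^2 + o^3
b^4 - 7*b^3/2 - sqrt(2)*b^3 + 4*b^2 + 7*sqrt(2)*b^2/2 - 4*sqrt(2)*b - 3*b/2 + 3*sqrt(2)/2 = (b - 3/2)*(b - 1)^2*(b - sqrt(2))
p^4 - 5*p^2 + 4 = (p - 2)*(p - 1)*(p + 1)*(p + 2)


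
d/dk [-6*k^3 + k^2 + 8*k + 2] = -18*k^2 + 2*k + 8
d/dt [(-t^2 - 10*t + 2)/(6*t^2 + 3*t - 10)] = (57*t^2 - 4*t + 94)/(36*t^4 + 36*t^3 - 111*t^2 - 60*t + 100)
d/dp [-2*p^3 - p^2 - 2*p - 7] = -6*p^2 - 2*p - 2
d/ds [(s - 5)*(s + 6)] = 2*s + 1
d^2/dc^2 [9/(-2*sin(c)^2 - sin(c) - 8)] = 9*(16*sin(c)^4 + 6*sin(c)^3 - 87*sin(c)^2 - 20*sin(c) + 30)/(sin(c) - cos(2*c) + 9)^3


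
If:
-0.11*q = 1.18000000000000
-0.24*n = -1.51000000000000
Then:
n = 6.29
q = -10.73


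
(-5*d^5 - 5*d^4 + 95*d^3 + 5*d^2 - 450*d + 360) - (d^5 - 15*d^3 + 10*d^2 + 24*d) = -6*d^5 - 5*d^4 + 110*d^3 - 5*d^2 - 474*d + 360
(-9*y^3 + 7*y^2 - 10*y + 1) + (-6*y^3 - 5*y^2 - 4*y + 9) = -15*y^3 + 2*y^2 - 14*y + 10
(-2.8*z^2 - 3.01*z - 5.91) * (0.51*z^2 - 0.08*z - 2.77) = -1.428*z^4 - 1.3111*z^3 + 4.9827*z^2 + 8.8105*z + 16.3707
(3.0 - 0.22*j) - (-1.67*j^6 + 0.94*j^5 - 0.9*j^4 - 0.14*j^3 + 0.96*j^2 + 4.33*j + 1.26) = 1.67*j^6 - 0.94*j^5 + 0.9*j^4 + 0.14*j^3 - 0.96*j^2 - 4.55*j + 1.74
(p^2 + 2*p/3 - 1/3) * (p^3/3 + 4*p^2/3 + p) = p^5/3 + 14*p^4/9 + 16*p^3/9 + 2*p^2/9 - p/3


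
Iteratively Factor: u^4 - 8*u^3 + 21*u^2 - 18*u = (u)*(u^3 - 8*u^2 + 21*u - 18) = u*(u - 3)*(u^2 - 5*u + 6) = u*(u - 3)^2*(u - 2)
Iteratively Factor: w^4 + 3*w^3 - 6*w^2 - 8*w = (w + 1)*(w^3 + 2*w^2 - 8*w) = (w + 1)*(w + 4)*(w^2 - 2*w) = (w - 2)*(w + 1)*(w + 4)*(w)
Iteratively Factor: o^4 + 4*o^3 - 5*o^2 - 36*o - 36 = (o + 2)*(o^3 + 2*o^2 - 9*o - 18) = (o + 2)^2*(o^2 - 9) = (o + 2)^2*(o + 3)*(o - 3)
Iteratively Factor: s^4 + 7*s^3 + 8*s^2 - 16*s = (s - 1)*(s^3 + 8*s^2 + 16*s) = (s - 1)*(s + 4)*(s^2 + 4*s) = s*(s - 1)*(s + 4)*(s + 4)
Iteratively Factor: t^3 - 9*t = (t)*(t^2 - 9) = t*(t + 3)*(t - 3)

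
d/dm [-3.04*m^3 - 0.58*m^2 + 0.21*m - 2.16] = -9.12*m^2 - 1.16*m + 0.21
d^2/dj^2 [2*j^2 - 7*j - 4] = 4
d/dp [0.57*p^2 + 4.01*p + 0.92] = 1.14*p + 4.01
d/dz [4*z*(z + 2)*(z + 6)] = 12*z^2 + 64*z + 48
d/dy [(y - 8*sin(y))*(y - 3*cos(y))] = (y - 8*sin(y))*(3*sin(y) + 1) - (y - 3*cos(y))*(8*cos(y) - 1)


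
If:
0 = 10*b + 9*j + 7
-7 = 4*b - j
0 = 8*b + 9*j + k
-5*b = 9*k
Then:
No Solution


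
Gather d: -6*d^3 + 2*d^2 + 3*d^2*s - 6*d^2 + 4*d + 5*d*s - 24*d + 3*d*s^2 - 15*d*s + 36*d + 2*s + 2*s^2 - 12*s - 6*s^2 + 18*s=-6*d^3 + d^2*(3*s - 4) + d*(3*s^2 - 10*s + 16) - 4*s^2 + 8*s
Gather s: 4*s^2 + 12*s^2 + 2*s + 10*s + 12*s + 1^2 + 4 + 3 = 16*s^2 + 24*s + 8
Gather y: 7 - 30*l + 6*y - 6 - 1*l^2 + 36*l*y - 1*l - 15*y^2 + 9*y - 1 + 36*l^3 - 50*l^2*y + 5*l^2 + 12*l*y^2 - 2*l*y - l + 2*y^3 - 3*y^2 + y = 36*l^3 + 4*l^2 - 32*l + 2*y^3 + y^2*(12*l - 18) + y*(-50*l^2 + 34*l + 16)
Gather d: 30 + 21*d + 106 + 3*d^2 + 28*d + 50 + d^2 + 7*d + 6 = 4*d^2 + 56*d + 192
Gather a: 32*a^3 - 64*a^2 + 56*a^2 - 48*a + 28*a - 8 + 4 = 32*a^3 - 8*a^2 - 20*a - 4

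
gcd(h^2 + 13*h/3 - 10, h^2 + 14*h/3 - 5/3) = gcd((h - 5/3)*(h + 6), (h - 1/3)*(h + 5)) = 1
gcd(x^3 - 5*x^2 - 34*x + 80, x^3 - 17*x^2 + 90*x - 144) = x - 8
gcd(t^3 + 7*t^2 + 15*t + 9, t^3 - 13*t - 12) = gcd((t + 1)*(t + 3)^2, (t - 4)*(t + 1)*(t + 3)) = t^2 + 4*t + 3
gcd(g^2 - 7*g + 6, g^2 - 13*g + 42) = g - 6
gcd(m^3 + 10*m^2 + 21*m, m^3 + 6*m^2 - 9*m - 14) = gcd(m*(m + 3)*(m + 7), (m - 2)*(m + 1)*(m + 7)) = m + 7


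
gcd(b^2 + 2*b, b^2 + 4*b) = b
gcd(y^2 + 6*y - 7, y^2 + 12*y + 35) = y + 7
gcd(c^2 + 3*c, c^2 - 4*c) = c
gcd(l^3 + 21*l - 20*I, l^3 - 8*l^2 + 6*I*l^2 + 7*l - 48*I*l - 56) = l - I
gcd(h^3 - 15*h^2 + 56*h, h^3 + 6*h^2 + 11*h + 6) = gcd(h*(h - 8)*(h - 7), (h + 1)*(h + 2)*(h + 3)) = 1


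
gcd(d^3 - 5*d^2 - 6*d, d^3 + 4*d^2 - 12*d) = d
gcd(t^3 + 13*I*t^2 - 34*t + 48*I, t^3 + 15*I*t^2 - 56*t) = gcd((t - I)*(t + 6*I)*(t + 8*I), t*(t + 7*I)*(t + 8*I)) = t + 8*I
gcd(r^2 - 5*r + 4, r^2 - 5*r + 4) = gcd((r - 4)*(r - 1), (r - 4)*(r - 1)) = r^2 - 5*r + 4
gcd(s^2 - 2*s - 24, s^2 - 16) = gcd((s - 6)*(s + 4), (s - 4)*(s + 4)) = s + 4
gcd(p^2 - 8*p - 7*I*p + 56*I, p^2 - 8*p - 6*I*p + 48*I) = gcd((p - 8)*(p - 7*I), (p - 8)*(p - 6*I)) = p - 8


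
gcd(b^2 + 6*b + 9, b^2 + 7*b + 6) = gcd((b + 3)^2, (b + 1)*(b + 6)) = 1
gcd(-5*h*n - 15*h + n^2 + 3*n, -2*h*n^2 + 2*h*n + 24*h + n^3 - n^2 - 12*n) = n + 3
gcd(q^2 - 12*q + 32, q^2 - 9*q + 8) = q - 8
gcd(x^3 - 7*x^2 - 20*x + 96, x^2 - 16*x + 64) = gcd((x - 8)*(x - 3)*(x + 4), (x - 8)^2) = x - 8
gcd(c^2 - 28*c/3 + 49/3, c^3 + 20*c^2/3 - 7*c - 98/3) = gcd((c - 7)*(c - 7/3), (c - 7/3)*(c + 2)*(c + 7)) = c - 7/3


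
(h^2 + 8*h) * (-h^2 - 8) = -h^4 - 8*h^3 - 8*h^2 - 64*h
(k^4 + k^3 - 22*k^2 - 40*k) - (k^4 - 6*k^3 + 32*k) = 7*k^3 - 22*k^2 - 72*k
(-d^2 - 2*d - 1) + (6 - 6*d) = -d^2 - 8*d + 5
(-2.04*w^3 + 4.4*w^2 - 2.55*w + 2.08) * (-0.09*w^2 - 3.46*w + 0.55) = 0.1836*w^5 + 6.6624*w^4 - 16.1165*w^3 + 11.0558*w^2 - 8.5993*w + 1.144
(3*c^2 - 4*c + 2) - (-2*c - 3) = 3*c^2 - 2*c + 5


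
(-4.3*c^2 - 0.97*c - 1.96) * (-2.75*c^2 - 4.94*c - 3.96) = 11.825*c^4 + 23.9095*c^3 + 27.2098*c^2 + 13.5236*c + 7.7616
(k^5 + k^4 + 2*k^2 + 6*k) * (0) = 0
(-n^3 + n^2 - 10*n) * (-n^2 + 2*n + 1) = n^5 - 3*n^4 + 11*n^3 - 19*n^2 - 10*n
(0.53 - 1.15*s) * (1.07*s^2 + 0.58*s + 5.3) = -1.2305*s^3 - 0.0998999999999999*s^2 - 5.7876*s + 2.809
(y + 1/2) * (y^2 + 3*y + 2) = y^3 + 7*y^2/2 + 7*y/2 + 1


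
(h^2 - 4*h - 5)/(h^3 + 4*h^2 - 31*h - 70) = (h + 1)/(h^2 + 9*h + 14)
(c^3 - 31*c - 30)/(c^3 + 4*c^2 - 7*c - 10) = (c - 6)/(c - 2)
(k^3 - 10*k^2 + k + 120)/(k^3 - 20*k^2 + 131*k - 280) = (k + 3)/(k - 7)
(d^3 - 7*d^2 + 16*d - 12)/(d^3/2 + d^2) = 2*(d^3 - 7*d^2 + 16*d - 12)/(d^2*(d + 2))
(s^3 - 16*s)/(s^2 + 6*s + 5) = s*(s^2 - 16)/(s^2 + 6*s + 5)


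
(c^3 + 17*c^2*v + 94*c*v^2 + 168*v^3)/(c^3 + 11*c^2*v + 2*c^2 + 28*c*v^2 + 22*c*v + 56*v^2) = (c + 6*v)/(c + 2)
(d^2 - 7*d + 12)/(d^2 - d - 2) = (-d^2 + 7*d - 12)/(-d^2 + d + 2)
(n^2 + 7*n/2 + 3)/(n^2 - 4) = (n + 3/2)/(n - 2)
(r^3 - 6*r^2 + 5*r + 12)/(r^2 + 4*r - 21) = (r^2 - 3*r - 4)/(r + 7)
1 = 1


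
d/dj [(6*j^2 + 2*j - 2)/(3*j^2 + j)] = 2*(6*j + 1)/(j^2*(9*j^2 + 6*j + 1))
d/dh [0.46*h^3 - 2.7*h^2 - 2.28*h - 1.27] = 1.38*h^2 - 5.4*h - 2.28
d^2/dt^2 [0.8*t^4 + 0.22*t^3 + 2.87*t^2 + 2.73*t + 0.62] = 9.6*t^2 + 1.32*t + 5.74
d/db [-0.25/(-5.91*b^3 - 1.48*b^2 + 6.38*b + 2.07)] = (-4.4325*b^2 - 0.74*b + 1.595)/(5.91*b^3 + 1.48*b^2 - 6.38*b - 2.07)^2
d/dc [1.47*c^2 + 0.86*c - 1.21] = 2.94*c + 0.86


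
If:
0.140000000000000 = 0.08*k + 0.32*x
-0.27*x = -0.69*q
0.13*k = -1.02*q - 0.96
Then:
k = -37.55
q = 3.84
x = 9.82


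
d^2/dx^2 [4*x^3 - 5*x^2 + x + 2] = 24*x - 10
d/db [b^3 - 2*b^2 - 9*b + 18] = 3*b^2 - 4*b - 9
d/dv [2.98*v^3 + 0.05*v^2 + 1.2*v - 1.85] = 8.94*v^2 + 0.1*v + 1.2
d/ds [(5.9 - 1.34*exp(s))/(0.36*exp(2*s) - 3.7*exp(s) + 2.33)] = (0.4824*exp(2*s) - 4.248*exp(s) + 18.7078)*exp(s)/(0.1296*exp(4*s) - 2.664*exp(3*s) + 15.3676*exp(2*s) - 17.242*exp(s) + 5.4289)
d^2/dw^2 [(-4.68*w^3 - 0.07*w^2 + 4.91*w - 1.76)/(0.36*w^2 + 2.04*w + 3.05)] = (-1.77635683940025e-15*w^5 - 27.299808*w^3 - 175.621176*w^2 - 301.316544*w - 73.186262)/(0.046656*w^6 + 0.793152*w^5 + 5.680368*w^4 + 21.929184*w^3 + 48.12534*w^2 + 56.9313*w + 28.372625)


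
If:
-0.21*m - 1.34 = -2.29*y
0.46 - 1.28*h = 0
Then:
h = 0.36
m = 10.9047619047619*y - 6.38095238095238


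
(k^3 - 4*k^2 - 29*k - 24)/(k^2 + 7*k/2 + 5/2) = 2*(k^2 - 5*k - 24)/(2*k + 5)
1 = 1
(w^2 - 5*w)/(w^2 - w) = (w - 5)/(w - 1)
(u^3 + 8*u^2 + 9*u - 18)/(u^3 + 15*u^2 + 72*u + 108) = (u - 1)/(u + 6)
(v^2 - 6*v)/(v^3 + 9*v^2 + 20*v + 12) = v*(v - 6)/(v^3 + 9*v^2 + 20*v + 12)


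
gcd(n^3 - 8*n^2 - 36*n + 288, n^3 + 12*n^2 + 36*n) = n + 6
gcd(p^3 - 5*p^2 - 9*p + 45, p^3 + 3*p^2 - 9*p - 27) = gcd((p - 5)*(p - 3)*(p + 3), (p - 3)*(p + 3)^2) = p^2 - 9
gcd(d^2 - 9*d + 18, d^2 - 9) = d - 3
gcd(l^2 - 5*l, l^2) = l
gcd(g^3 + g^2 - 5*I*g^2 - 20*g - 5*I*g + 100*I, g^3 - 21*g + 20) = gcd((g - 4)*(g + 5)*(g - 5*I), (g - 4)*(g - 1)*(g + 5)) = g^2 + g - 20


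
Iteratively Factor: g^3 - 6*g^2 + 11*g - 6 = (g - 3)*(g^2 - 3*g + 2) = (g - 3)*(g - 1)*(g - 2)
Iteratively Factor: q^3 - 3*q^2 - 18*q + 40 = (q - 2)*(q^2 - q - 20) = (q - 5)*(q - 2)*(q + 4)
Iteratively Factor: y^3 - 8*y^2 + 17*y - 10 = (y - 5)*(y^2 - 3*y + 2) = (y - 5)*(y - 2)*(y - 1)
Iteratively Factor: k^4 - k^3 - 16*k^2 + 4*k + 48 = (k - 2)*(k^3 + k^2 - 14*k - 24) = (k - 2)*(k + 3)*(k^2 - 2*k - 8) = (k - 4)*(k - 2)*(k + 3)*(k + 2)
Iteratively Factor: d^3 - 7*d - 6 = (d - 3)*(d^2 + 3*d + 2) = (d - 3)*(d + 1)*(d + 2)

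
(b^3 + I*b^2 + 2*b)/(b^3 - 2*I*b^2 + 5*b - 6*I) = b/(b - 3*I)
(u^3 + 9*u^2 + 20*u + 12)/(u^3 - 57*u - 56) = (u^2 + 8*u + 12)/(u^2 - u - 56)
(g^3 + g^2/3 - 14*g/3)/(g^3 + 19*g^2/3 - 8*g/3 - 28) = g/(g + 6)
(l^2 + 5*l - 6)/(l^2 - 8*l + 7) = (l + 6)/(l - 7)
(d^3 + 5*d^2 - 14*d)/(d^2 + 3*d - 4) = d*(d^2 + 5*d - 14)/(d^2 + 3*d - 4)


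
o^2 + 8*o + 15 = (o + 3)*(o + 5)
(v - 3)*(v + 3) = v^2 - 9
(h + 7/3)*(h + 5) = h^2 + 22*h/3 + 35/3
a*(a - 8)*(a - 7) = a^3 - 15*a^2 + 56*a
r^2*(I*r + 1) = I*r^3 + r^2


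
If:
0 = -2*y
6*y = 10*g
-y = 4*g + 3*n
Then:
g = 0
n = 0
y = 0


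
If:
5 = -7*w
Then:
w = -5/7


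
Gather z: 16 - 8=8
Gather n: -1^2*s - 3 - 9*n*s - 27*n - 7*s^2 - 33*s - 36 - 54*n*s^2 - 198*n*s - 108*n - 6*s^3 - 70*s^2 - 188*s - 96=n*(-54*s^2 - 207*s - 135) - 6*s^3 - 77*s^2 - 222*s - 135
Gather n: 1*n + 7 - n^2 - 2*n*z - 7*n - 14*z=-n^2 + n*(-2*z - 6) - 14*z + 7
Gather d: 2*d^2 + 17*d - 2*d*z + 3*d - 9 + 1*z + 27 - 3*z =2*d^2 + d*(20 - 2*z) - 2*z + 18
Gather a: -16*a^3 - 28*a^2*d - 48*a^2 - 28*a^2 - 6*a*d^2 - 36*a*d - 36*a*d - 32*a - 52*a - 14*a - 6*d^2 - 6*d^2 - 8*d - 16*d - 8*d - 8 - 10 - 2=-16*a^3 + a^2*(-28*d - 76) + a*(-6*d^2 - 72*d - 98) - 12*d^2 - 32*d - 20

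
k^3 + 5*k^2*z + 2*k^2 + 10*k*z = k*(k + 2)*(k + 5*z)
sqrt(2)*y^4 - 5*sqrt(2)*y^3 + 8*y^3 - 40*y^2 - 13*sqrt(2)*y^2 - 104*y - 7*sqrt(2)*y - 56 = (y - 7)*(y + 1)*(y + 4*sqrt(2))*(sqrt(2)*y + sqrt(2))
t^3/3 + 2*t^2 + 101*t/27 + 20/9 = (t/3 + 1)*(t + 4/3)*(t + 5/3)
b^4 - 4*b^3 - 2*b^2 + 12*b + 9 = (b - 3)^2*(b + 1)^2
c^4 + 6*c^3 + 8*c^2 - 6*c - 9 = (c - 1)*(c + 1)*(c + 3)^2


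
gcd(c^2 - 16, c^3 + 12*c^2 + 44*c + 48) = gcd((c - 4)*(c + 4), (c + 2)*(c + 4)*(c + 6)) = c + 4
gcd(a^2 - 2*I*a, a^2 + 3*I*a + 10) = a - 2*I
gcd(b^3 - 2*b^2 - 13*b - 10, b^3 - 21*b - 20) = b^2 - 4*b - 5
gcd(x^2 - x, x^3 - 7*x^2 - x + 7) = x - 1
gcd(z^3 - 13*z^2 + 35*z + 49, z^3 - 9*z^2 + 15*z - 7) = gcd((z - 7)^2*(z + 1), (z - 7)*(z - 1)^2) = z - 7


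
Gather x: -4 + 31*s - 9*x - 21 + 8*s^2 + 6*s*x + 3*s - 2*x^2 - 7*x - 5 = 8*s^2 + 34*s - 2*x^2 + x*(6*s - 16) - 30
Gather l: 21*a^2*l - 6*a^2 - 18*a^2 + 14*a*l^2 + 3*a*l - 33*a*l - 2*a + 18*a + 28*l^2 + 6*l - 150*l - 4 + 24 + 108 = -24*a^2 + 16*a + l^2*(14*a + 28) + l*(21*a^2 - 30*a - 144) + 128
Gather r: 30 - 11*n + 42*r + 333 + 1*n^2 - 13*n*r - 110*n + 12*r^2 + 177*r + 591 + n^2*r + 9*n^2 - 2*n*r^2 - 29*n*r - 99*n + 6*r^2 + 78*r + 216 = 10*n^2 - 220*n + r^2*(18 - 2*n) + r*(n^2 - 42*n + 297) + 1170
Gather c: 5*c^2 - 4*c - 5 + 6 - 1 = 5*c^2 - 4*c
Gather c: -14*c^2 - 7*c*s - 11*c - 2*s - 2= -14*c^2 + c*(-7*s - 11) - 2*s - 2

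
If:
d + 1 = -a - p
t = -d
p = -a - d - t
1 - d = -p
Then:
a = 2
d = -1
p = -2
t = 1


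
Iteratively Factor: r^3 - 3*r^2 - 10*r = (r - 5)*(r^2 + 2*r) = r*(r - 5)*(r + 2)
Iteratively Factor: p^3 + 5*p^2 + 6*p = (p)*(p^2 + 5*p + 6) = p*(p + 2)*(p + 3)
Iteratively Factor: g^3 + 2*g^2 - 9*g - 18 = (g - 3)*(g^2 + 5*g + 6) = (g - 3)*(g + 3)*(g + 2)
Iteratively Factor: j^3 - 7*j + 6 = (j + 3)*(j^2 - 3*j + 2) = (j - 1)*(j + 3)*(j - 2)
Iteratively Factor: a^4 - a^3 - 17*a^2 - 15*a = (a + 3)*(a^3 - 4*a^2 - 5*a) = a*(a + 3)*(a^2 - 4*a - 5) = a*(a - 5)*(a + 3)*(a + 1)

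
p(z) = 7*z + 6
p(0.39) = 8.73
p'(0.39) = 7.00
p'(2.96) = 7.00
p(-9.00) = -57.00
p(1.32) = 15.24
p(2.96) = 26.72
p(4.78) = 39.46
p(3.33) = 29.31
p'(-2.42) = 7.00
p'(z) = 7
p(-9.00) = -57.00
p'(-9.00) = 7.00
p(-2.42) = -10.94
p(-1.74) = -6.18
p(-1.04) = -1.28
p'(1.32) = 7.00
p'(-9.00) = 7.00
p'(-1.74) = 7.00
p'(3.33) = 7.00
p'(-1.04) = 7.00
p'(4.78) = 7.00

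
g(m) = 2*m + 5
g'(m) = 2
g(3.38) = 11.76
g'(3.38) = 2.00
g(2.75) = 10.50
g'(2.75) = 2.00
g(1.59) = 8.18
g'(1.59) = 2.00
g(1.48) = 7.96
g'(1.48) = 2.00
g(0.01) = 5.02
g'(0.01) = 2.00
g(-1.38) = 2.24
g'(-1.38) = 2.00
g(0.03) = 5.06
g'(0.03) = 2.00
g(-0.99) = 3.02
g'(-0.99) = 2.00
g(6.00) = 17.00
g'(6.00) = 2.00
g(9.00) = 23.00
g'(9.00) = 2.00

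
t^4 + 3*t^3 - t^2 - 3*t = t*(t - 1)*(t + 1)*(t + 3)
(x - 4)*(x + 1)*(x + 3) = x^3 - 13*x - 12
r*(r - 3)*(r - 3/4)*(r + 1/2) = r^4 - 13*r^3/4 + 3*r^2/8 + 9*r/8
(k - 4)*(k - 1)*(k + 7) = k^3 + 2*k^2 - 31*k + 28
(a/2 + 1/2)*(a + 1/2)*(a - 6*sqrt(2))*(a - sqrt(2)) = a^4/2 - 7*sqrt(2)*a^3/2 + 3*a^3/4 - 21*sqrt(2)*a^2/4 + 25*a^2/4 - 7*sqrt(2)*a/4 + 9*a + 3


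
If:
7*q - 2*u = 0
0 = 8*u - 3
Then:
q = 3/28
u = 3/8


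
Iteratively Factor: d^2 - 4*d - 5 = (d - 5)*(d + 1)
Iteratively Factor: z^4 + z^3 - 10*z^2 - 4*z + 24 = (z + 3)*(z^3 - 2*z^2 - 4*z + 8) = (z - 2)*(z + 3)*(z^2 - 4) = (z - 2)^2*(z + 3)*(z + 2)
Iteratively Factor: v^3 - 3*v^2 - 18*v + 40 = (v - 2)*(v^2 - v - 20) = (v - 5)*(v - 2)*(v + 4)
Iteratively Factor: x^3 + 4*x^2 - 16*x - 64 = (x + 4)*(x^2 - 16) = (x - 4)*(x + 4)*(x + 4)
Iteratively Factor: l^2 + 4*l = (l + 4)*(l)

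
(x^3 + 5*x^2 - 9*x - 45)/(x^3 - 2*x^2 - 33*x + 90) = (x^2 + 8*x + 15)/(x^2 + x - 30)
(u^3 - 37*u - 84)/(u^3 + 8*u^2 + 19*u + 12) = (u - 7)/(u + 1)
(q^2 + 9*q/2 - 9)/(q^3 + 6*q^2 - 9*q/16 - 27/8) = 8*(2*q - 3)/(16*q^2 - 9)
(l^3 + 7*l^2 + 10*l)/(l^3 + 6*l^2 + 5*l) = (l + 2)/(l + 1)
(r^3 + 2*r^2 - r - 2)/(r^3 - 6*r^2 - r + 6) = (r + 2)/(r - 6)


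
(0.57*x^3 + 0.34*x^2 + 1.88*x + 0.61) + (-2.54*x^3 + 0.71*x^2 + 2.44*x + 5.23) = -1.97*x^3 + 1.05*x^2 + 4.32*x + 5.84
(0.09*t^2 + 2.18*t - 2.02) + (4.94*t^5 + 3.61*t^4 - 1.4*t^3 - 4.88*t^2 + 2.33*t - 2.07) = 4.94*t^5 + 3.61*t^4 - 1.4*t^3 - 4.79*t^2 + 4.51*t - 4.09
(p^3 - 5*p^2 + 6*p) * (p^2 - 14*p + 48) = p^5 - 19*p^4 + 124*p^3 - 324*p^2 + 288*p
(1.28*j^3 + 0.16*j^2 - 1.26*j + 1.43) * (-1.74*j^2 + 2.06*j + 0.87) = -2.2272*j^5 + 2.3584*j^4 + 3.6356*j^3 - 4.9446*j^2 + 1.8496*j + 1.2441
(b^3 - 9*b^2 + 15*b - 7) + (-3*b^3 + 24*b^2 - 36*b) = -2*b^3 + 15*b^2 - 21*b - 7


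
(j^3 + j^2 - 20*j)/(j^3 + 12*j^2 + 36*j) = (j^2 + j - 20)/(j^2 + 12*j + 36)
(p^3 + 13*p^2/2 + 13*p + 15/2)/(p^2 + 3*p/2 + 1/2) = (2*p^2 + 11*p + 15)/(2*p + 1)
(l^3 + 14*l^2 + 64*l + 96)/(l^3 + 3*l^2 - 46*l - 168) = (l + 4)/(l - 7)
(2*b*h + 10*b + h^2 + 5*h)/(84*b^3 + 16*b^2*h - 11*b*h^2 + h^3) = (h + 5)/(42*b^2 - 13*b*h + h^2)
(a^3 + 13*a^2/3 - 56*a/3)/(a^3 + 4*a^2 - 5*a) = (3*a^2 + 13*a - 56)/(3*(a^2 + 4*a - 5))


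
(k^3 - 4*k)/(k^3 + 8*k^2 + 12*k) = (k - 2)/(k + 6)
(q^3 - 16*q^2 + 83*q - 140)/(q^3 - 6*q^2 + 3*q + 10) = (q^2 - 11*q + 28)/(q^2 - q - 2)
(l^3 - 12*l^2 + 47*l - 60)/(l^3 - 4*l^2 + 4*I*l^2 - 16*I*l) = (l^2 - 8*l + 15)/(l*(l + 4*I))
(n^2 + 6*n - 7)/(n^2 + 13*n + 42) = (n - 1)/(n + 6)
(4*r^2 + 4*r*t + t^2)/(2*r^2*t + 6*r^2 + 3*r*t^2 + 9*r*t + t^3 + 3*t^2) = (2*r + t)/(r*t + 3*r + t^2 + 3*t)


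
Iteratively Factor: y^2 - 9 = (y - 3)*(y + 3)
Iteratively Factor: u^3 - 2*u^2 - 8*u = (u - 4)*(u^2 + 2*u) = u*(u - 4)*(u + 2)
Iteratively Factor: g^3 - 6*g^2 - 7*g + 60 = (g - 4)*(g^2 - 2*g - 15) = (g - 4)*(g + 3)*(g - 5)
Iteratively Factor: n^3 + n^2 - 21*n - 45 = (n - 5)*(n^2 + 6*n + 9) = (n - 5)*(n + 3)*(n + 3)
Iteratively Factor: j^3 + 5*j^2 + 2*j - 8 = (j - 1)*(j^2 + 6*j + 8) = (j - 1)*(j + 2)*(j + 4)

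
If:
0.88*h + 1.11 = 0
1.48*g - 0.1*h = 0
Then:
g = -0.09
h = -1.26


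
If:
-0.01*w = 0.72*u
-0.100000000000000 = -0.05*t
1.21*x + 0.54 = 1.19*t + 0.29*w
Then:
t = 2.00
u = 0.0881226053639847 - 0.0579501915708812*x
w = 4.17241379310345*x - 6.3448275862069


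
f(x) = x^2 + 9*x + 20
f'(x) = 2*x + 9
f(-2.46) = 3.91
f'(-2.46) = 4.08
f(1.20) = 32.24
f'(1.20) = 11.40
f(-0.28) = 17.56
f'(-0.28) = 8.44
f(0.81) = 27.95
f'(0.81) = 10.62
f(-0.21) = 18.15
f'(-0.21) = 8.58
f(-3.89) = 0.12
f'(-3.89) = 1.22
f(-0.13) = 18.85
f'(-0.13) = 8.74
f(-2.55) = 3.55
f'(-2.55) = 3.90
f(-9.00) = 20.00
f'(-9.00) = -9.00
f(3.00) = 56.00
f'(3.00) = 15.00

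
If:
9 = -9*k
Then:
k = -1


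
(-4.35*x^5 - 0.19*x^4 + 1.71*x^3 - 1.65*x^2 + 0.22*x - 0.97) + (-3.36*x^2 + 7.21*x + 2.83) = -4.35*x^5 - 0.19*x^4 + 1.71*x^3 - 5.01*x^2 + 7.43*x + 1.86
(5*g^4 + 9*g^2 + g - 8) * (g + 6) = 5*g^5 + 30*g^4 + 9*g^3 + 55*g^2 - 2*g - 48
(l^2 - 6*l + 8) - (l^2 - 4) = 12 - 6*l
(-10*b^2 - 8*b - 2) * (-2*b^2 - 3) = 20*b^4 + 16*b^3 + 34*b^2 + 24*b + 6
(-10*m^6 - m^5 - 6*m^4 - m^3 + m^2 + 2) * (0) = 0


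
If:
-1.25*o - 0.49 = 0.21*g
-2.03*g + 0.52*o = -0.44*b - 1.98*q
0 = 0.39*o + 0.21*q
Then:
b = 10.9236596736597*q - 10.7651515151515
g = 3.20512820512821*q - 2.33333333333333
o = -0.538461538461538*q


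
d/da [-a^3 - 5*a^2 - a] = -3*a^2 - 10*a - 1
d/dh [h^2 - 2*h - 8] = 2*h - 2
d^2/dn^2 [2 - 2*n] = 0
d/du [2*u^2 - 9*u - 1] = 4*u - 9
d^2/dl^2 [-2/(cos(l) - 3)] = 2*(cos(l)^2 + 3*cos(l) - 2)/(cos(l) - 3)^3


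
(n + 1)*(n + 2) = n^2 + 3*n + 2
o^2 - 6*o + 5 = (o - 5)*(o - 1)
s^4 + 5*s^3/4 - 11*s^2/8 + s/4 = s*(s - 1/2)*(s - 1/4)*(s + 2)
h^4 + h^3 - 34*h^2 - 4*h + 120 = (h - 5)*(h - 2)*(h + 2)*(h + 6)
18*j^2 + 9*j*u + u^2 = (3*j + u)*(6*j + u)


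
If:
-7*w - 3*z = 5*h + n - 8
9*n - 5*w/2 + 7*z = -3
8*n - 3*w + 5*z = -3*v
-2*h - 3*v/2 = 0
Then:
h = -129*z/454 - 233/227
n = 41/227 - 367*z/454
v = 86*z/227 + 932/681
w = 420/227 - 25*z/227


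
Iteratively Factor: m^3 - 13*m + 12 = (m + 4)*(m^2 - 4*m + 3) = (m - 1)*(m + 4)*(m - 3)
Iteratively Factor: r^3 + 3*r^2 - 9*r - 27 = (r + 3)*(r^2 - 9) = (r - 3)*(r + 3)*(r + 3)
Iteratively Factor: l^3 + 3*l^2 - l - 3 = (l + 1)*(l^2 + 2*l - 3) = (l + 1)*(l + 3)*(l - 1)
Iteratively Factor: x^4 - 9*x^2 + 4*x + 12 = (x + 1)*(x^3 - x^2 - 8*x + 12) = (x - 2)*(x + 1)*(x^2 + x - 6) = (x - 2)^2*(x + 1)*(x + 3)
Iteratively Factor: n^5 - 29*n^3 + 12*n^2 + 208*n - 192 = (n - 3)*(n^4 + 3*n^3 - 20*n^2 - 48*n + 64) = (n - 3)*(n + 4)*(n^3 - n^2 - 16*n + 16) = (n - 4)*(n - 3)*(n + 4)*(n^2 + 3*n - 4) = (n - 4)*(n - 3)*(n + 4)^2*(n - 1)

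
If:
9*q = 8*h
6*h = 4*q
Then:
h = 0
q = 0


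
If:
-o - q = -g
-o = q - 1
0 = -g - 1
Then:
No Solution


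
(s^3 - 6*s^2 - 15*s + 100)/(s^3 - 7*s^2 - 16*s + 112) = (s^2 - 10*s + 25)/(s^2 - 11*s + 28)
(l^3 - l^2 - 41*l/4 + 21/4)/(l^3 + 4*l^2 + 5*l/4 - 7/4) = (2*l^2 - l - 21)/(2*l^2 + 9*l + 7)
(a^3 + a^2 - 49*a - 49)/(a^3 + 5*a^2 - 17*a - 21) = (a - 7)/(a - 3)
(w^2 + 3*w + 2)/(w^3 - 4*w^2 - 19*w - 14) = 1/(w - 7)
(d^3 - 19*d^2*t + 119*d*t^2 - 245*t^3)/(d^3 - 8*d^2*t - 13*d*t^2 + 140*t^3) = (d - 7*t)/(d + 4*t)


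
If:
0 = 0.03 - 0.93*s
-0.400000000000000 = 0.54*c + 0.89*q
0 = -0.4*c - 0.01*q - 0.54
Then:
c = -1.36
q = 0.38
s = 0.03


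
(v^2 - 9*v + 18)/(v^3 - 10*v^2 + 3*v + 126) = (v - 3)/(v^2 - 4*v - 21)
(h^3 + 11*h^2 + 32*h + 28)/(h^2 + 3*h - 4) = (h^3 + 11*h^2 + 32*h + 28)/(h^2 + 3*h - 4)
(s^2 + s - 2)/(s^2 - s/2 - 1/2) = 2*(s + 2)/(2*s + 1)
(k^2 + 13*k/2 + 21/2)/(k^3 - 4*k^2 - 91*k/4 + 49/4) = 2*(k + 3)/(2*k^2 - 15*k + 7)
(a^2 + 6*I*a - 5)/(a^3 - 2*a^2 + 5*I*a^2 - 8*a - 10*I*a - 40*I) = (a + I)/(a^2 - 2*a - 8)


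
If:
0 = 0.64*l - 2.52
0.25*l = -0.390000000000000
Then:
No Solution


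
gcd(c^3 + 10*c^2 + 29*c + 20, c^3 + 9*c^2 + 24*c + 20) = c + 5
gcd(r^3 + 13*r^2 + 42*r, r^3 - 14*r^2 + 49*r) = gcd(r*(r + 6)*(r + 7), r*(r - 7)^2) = r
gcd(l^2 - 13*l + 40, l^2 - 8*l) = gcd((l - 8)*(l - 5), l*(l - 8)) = l - 8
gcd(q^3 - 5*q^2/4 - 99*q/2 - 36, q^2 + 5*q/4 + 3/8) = q + 3/4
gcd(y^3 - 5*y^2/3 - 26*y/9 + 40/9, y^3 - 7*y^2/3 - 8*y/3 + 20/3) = y^2 - y/3 - 10/3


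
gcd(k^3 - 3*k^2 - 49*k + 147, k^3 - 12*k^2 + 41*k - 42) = k^2 - 10*k + 21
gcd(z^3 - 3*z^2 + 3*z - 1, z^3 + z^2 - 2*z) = z - 1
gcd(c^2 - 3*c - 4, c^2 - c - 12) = c - 4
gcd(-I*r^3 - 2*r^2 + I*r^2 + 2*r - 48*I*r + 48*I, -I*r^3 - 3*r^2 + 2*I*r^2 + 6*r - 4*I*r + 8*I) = 1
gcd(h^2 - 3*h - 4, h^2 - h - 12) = h - 4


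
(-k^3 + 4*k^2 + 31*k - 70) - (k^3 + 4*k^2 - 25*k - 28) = -2*k^3 + 56*k - 42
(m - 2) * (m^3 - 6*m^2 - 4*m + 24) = m^4 - 8*m^3 + 8*m^2 + 32*m - 48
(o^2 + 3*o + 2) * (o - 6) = o^3 - 3*o^2 - 16*o - 12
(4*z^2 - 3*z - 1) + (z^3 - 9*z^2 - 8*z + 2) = z^3 - 5*z^2 - 11*z + 1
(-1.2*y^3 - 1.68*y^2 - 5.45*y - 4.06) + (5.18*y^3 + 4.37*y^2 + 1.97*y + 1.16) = 3.98*y^3 + 2.69*y^2 - 3.48*y - 2.9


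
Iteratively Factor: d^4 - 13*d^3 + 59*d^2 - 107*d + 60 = (d - 4)*(d^3 - 9*d^2 + 23*d - 15) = (d - 4)*(d - 3)*(d^2 - 6*d + 5) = (d - 4)*(d - 3)*(d - 1)*(d - 5)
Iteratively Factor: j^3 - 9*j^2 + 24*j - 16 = (j - 4)*(j^2 - 5*j + 4) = (j - 4)*(j - 1)*(j - 4)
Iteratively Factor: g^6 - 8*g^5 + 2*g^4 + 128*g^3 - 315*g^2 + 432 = (g - 4)*(g^5 - 4*g^4 - 14*g^3 + 72*g^2 - 27*g - 108) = (g - 4)*(g - 3)*(g^4 - g^3 - 17*g^2 + 21*g + 36) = (g - 4)*(g - 3)*(g + 4)*(g^3 - 5*g^2 + 3*g + 9) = (g - 4)*(g - 3)^2*(g + 4)*(g^2 - 2*g - 3) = (g - 4)*(g - 3)^3*(g + 4)*(g + 1)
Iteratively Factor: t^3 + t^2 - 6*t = (t - 2)*(t^2 + 3*t) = (t - 2)*(t + 3)*(t)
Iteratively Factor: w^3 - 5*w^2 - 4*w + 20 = (w + 2)*(w^2 - 7*w + 10) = (w - 5)*(w + 2)*(w - 2)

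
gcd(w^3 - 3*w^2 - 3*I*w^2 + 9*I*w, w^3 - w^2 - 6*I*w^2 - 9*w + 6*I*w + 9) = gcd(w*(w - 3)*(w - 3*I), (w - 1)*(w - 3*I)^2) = w - 3*I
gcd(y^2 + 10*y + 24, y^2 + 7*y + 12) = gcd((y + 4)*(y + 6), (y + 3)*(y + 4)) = y + 4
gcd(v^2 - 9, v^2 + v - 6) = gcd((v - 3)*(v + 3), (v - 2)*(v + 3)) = v + 3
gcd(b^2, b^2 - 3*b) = b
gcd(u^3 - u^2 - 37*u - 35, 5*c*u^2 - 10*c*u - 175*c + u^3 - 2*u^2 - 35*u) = u^2 - 2*u - 35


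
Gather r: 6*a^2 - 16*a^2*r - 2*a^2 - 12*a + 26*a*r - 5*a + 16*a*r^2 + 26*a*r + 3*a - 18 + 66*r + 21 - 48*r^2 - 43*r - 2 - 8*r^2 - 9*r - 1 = 4*a^2 - 14*a + r^2*(16*a - 56) + r*(-16*a^2 + 52*a + 14)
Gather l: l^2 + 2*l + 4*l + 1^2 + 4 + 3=l^2 + 6*l + 8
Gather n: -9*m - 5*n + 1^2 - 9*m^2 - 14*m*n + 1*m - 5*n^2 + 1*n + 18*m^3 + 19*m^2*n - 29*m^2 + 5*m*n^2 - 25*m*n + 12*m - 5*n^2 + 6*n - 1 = 18*m^3 - 38*m^2 + 4*m + n^2*(5*m - 10) + n*(19*m^2 - 39*m + 2)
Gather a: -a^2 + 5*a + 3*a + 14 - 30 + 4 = -a^2 + 8*a - 12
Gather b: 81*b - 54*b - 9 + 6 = 27*b - 3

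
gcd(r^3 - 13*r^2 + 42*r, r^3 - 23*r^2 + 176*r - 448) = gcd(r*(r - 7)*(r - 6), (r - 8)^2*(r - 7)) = r - 7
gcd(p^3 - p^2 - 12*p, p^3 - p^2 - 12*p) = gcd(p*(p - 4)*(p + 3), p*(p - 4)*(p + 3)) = p^3 - p^2 - 12*p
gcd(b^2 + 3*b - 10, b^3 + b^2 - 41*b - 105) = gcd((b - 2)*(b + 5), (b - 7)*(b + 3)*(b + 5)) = b + 5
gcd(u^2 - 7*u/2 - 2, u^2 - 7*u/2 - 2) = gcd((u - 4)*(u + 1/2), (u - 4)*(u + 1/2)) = u^2 - 7*u/2 - 2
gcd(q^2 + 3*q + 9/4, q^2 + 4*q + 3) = 1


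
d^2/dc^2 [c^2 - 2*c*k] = 2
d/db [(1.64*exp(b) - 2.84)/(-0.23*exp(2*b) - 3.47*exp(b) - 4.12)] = (0.3772*exp(2*b) - 1.3064*exp(b) - 16.6116)*exp(b)/(0.0529*exp(4*b) + 1.5962*exp(3*b) + 13.9361*exp(2*b) + 28.5928*exp(b) + 16.9744)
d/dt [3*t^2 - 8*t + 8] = 6*t - 8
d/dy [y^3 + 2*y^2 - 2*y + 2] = 3*y^2 + 4*y - 2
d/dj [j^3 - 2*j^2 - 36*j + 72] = 3*j^2 - 4*j - 36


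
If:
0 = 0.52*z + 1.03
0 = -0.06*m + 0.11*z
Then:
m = -3.63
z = -1.98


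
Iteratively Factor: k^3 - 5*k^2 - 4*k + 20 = (k + 2)*(k^2 - 7*k + 10) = (k - 5)*(k + 2)*(k - 2)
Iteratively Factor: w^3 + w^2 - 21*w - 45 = (w + 3)*(w^2 - 2*w - 15) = (w + 3)^2*(w - 5)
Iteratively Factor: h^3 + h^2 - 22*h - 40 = (h + 2)*(h^2 - h - 20) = (h - 5)*(h + 2)*(h + 4)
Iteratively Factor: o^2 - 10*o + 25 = (o - 5)*(o - 5)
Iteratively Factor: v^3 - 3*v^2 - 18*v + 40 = (v - 2)*(v^2 - v - 20) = (v - 2)*(v + 4)*(v - 5)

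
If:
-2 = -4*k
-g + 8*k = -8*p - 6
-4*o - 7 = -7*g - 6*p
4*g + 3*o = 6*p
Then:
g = 54/145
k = 1/2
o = -421/145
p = -349/290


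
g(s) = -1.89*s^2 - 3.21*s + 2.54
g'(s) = -3.78*s - 3.21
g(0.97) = -2.35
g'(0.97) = -6.88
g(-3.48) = -9.18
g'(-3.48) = 9.94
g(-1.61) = 2.81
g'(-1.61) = 2.88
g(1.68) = -8.19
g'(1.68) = -9.56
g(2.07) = -12.20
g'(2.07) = -11.03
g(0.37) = 1.09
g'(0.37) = -4.61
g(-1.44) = 3.24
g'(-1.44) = 2.23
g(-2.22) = 0.35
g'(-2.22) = 5.18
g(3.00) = -24.10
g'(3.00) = -14.55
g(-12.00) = -231.10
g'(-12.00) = 42.15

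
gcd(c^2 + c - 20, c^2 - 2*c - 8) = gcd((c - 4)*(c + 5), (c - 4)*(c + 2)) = c - 4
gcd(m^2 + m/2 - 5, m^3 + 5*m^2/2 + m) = 1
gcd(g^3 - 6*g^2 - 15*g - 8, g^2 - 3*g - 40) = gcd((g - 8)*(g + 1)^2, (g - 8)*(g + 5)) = g - 8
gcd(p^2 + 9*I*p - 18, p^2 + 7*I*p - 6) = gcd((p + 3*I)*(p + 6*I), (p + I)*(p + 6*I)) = p + 6*I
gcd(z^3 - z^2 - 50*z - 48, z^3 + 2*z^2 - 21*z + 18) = z + 6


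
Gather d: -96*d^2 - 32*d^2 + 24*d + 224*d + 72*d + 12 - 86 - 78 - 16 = -128*d^2 + 320*d - 168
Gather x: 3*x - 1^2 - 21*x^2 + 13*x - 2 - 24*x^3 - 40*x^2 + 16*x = -24*x^3 - 61*x^2 + 32*x - 3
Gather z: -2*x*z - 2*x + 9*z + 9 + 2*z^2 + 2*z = -2*x + 2*z^2 + z*(11 - 2*x) + 9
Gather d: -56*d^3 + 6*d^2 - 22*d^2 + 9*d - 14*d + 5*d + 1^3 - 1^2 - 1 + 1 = -56*d^3 - 16*d^2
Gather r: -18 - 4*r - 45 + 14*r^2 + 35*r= 14*r^2 + 31*r - 63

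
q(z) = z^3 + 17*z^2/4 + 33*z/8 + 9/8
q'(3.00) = 56.62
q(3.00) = 78.75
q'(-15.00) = 551.62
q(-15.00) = -2479.50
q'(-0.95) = -1.24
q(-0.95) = 0.18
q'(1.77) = 28.57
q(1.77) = 27.29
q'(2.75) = 50.19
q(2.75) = 65.41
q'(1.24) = 19.28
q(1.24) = 14.68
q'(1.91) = 31.30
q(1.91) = 31.48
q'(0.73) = 11.93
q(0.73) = 6.79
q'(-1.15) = -1.68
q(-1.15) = 0.48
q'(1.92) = 31.50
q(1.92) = 31.79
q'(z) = 3*z^2 + 17*z/2 + 33/8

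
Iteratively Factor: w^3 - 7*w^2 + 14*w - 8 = (w - 1)*(w^2 - 6*w + 8) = (w - 4)*(w - 1)*(w - 2)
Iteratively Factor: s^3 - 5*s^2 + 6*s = (s - 2)*(s^2 - 3*s) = (s - 3)*(s - 2)*(s)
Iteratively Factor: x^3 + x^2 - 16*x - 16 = (x - 4)*(x^2 + 5*x + 4) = (x - 4)*(x + 4)*(x + 1)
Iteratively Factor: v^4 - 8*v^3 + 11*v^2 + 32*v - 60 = (v + 2)*(v^3 - 10*v^2 + 31*v - 30) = (v - 3)*(v + 2)*(v^2 - 7*v + 10) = (v - 3)*(v - 2)*(v + 2)*(v - 5)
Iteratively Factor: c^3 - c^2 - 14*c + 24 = (c - 3)*(c^2 + 2*c - 8) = (c - 3)*(c - 2)*(c + 4)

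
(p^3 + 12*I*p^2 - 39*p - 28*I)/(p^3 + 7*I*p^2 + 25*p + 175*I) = (p^2 + 5*I*p - 4)/(p^2 + 25)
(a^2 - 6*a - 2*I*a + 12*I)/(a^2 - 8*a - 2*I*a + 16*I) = (a - 6)/(a - 8)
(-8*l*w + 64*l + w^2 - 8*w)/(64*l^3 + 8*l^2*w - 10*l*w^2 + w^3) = (w - 8)/(-8*l^2 - 2*l*w + w^2)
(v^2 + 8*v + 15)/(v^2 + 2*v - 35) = (v^2 + 8*v + 15)/(v^2 + 2*v - 35)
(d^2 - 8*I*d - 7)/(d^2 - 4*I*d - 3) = (d - 7*I)/(d - 3*I)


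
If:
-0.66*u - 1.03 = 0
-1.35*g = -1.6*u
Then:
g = -1.85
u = -1.56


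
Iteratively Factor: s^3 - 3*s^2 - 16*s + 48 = (s - 4)*(s^2 + s - 12) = (s - 4)*(s + 4)*(s - 3)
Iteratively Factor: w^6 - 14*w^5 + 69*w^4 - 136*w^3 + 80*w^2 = (w)*(w^5 - 14*w^4 + 69*w^3 - 136*w^2 + 80*w) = w*(w - 4)*(w^4 - 10*w^3 + 29*w^2 - 20*w) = w*(w - 4)*(w - 1)*(w^3 - 9*w^2 + 20*w) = w*(w - 5)*(w - 4)*(w - 1)*(w^2 - 4*w) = w*(w - 5)*(w - 4)^2*(w - 1)*(w)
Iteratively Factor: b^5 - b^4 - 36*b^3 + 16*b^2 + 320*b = (b + 4)*(b^4 - 5*b^3 - 16*b^2 + 80*b) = (b - 5)*(b + 4)*(b^3 - 16*b) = b*(b - 5)*(b + 4)*(b^2 - 16) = b*(b - 5)*(b - 4)*(b + 4)*(b + 4)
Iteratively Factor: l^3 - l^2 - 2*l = (l - 2)*(l^2 + l) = (l - 2)*(l + 1)*(l)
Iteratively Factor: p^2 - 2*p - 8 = (p + 2)*(p - 4)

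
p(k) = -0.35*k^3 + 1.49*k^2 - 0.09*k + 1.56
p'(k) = -1.05*k^2 + 2.98*k - 0.09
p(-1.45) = 5.89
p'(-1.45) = -6.62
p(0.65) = 2.03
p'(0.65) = 1.40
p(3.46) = 4.59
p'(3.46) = -2.35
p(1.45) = 3.50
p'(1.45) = 2.02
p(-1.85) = 9.04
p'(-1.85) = -9.20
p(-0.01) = 1.56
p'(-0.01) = -0.12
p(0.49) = 1.83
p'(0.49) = 1.12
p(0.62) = 1.99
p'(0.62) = 1.35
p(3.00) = 5.25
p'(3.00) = -0.60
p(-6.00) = 131.34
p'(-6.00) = -55.77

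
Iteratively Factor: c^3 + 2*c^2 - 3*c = (c - 1)*(c^2 + 3*c) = c*(c - 1)*(c + 3)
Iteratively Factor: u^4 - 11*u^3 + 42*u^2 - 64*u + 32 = (u - 1)*(u^3 - 10*u^2 + 32*u - 32) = (u - 4)*(u - 1)*(u^2 - 6*u + 8) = (u - 4)*(u - 2)*(u - 1)*(u - 4)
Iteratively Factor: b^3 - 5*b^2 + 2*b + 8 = (b - 2)*(b^2 - 3*b - 4) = (b - 2)*(b + 1)*(b - 4)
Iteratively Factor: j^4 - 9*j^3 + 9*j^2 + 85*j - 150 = (j + 3)*(j^3 - 12*j^2 + 45*j - 50) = (j - 5)*(j + 3)*(j^2 - 7*j + 10) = (j - 5)*(j - 2)*(j + 3)*(j - 5)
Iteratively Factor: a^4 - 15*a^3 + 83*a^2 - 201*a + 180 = (a - 3)*(a^3 - 12*a^2 + 47*a - 60) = (a - 5)*(a - 3)*(a^2 - 7*a + 12) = (a - 5)*(a - 4)*(a - 3)*(a - 3)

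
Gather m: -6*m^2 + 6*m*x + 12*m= -6*m^2 + m*(6*x + 12)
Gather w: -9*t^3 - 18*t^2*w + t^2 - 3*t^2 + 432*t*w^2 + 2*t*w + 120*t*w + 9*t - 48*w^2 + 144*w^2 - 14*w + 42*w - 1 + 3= -9*t^3 - 2*t^2 + 9*t + w^2*(432*t + 96) + w*(-18*t^2 + 122*t + 28) + 2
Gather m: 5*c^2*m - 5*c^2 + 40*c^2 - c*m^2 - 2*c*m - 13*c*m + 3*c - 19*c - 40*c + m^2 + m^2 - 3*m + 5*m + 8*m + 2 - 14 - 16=35*c^2 - 56*c + m^2*(2 - c) + m*(5*c^2 - 15*c + 10) - 28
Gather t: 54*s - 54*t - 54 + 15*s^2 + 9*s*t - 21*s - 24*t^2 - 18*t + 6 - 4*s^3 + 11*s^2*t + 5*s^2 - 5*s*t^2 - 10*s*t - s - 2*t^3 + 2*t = -4*s^3 + 20*s^2 + 32*s - 2*t^3 + t^2*(-5*s - 24) + t*(11*s^2 - s - 70) - 48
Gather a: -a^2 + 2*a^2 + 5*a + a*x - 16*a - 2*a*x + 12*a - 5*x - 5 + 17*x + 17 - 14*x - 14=a^2 + a*(1 - x) - 2*x - 2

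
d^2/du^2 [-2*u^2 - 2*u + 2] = -4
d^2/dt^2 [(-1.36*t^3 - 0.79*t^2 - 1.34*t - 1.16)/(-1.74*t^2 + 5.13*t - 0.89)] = (7.105427357601e-15*t^5 - 5.6843418860808e-14*t^4 + 89.58714*t^3 - 23.52438*t^2 - 68.11356*t + 70.95005)/(5.268024*t^6 - 46.594764*t^5 + 145.45791*t^4 - 182.671605*t^3 + 74.400885*t^2 - 12.190419*t + 0.704969)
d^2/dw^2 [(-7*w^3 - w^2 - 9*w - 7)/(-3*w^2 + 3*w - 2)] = 2*(111*w^3 + 45*w^2 - 267*w + 79)/(27*w^6 - 81*w^5 + 135*w^4 - 135*w^3 + 90*w^2 - 36*w + 8)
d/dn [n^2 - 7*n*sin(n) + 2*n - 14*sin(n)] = -7*n*cos(n) + 2*n - 7*sin(n) - 14*cos(n) + 2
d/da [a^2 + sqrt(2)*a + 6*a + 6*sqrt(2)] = 2*a + sqrt(2) + 6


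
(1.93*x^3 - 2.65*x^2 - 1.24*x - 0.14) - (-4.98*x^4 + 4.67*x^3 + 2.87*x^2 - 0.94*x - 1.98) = 4.98*x^4 - 2.74*x^3 - 5.52*x^2 - 0.3*x + 1.84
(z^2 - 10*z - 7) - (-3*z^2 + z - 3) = 4*z^2 - 11*z - 4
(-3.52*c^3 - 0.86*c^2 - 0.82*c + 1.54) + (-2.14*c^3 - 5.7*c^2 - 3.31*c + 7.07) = -5.66*c^3 - 6.56*c^2 - 4.13*c + 8.61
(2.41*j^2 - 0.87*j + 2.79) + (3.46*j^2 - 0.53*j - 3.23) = 5.87*j^2 - 1.4*j - 0.44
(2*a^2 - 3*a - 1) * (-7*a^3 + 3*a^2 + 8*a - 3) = -14*a^5 + 27*a^4 + 14*a^3 - 33*a^2 + a + 3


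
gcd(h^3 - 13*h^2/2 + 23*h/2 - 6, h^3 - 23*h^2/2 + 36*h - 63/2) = h - 3/2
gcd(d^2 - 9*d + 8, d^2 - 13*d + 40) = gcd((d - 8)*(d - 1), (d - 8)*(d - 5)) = d - 8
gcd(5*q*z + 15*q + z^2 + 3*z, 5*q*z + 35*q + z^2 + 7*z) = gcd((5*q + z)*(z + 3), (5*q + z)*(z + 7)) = 5*q + z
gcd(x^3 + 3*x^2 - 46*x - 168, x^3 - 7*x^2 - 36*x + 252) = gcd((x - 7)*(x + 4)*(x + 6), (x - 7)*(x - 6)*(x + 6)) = x^2 - x - 42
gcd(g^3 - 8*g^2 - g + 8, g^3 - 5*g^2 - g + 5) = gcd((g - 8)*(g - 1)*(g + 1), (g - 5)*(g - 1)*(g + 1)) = g^2 - 1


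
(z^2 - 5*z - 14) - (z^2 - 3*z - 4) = -2*z - 10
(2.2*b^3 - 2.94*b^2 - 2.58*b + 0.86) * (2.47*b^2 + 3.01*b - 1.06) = 5.434*b^5 - 0.6398*b^4 - 17.554*b^3 - 2.5252*b^2 + 5.3234*b - 0.9116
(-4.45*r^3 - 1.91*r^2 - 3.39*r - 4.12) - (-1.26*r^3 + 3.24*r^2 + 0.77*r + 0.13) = -3.19*r^3 - 5.15*r^2 - 4.16*r - 4.25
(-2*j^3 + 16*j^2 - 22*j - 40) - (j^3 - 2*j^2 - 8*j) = -3*j^3 + 18*j^2 - 14*j - 40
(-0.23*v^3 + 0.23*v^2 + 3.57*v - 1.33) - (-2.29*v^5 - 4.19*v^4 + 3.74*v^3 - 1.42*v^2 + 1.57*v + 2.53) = 2.29*v^5 + 4.19*v^4 - 3.97*v^3 + 1.65*v^2 + 2.0*v - 3.86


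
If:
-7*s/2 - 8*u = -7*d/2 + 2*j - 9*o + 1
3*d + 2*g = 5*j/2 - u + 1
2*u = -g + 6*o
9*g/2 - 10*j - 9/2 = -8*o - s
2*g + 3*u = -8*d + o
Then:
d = 78*u/811 - 429/1622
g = 936/811 - 1520*u/811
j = 167/811 - 798*u/811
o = 17*u/811 + 156/811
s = -1276*u/811 - 281/1622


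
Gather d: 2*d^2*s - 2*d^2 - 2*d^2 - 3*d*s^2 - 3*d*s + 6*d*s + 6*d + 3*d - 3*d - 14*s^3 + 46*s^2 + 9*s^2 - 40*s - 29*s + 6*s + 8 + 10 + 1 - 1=d^2*(2*s - 4) + d*(-3*s^2 + 3*s + 6) - 14*s^3 + 55*s^2 - 63*s + 18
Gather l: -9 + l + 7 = l - 2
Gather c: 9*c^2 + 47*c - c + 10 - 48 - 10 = 9*c^2 + 46*c - 48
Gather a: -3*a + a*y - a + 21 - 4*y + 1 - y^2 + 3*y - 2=a*(y - 4) - y^2 - y + 20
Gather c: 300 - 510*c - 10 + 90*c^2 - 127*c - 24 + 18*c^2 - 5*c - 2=108*c^2 - 642*c + 264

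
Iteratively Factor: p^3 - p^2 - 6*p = (p - 3)*(p^2 + 2*p) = (p - 3)*(p + 2)*(p)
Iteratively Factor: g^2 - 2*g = (g - 2)*(g)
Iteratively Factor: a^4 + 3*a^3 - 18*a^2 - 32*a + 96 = (a - 3)*(a^3 + 6*a^2 - 32) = (a - 3)*(a + 4)*(a^2 + 2*a - 8) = (a - 3)*(a + 4)^2*(a - 2)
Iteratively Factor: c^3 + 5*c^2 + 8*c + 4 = (c + 1)*(c^2 + 4*c + 4) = (c + 1)*(c + 2)*(c + 2)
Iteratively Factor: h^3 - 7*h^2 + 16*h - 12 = (h - 3)*(h^2 - 4*h + 4) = (h - 3)*(h - 2)*(h - 2)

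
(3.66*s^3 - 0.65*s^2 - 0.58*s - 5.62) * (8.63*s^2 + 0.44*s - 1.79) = 31.5858*s^5 - 3.9991*s^4 - 11.8428*s^3 - 47.5923*s^2 - 1.4346*s + 10.0598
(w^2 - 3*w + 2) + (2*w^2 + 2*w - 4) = 3*w^2 - w - 2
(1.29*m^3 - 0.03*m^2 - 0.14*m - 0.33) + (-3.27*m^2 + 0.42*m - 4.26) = 1.29*m^3 - 3.3*m^2 + 0.28*m - 4.59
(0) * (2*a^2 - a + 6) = 0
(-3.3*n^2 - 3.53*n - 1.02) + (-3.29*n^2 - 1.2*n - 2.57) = -6.59*n^2 - 4.73*n - 3.59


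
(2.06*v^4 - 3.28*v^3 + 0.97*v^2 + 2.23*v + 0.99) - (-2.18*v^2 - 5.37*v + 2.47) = 2.06*v^4 - 3.28*v^3 + 3.15*v^2 + 7.6*v - 1.48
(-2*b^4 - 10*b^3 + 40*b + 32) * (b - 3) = -2*b^5 - 4*b^4 + 30*b^3 + 40*b^2 - 88*b - 96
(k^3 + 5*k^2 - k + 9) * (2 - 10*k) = -10*k^4 - 48*k^3 + 20*k^2 - 92*k + 18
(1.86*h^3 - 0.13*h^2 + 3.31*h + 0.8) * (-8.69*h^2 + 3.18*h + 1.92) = -16.1634*h^5 + 7.0445*h^4 - 25.6061*h^3 + 3.3242*h^2 + 8.8992*h + 1.536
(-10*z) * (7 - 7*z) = 70*z^2 - 70*z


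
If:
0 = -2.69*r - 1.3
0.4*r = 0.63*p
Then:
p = -0.31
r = -0.48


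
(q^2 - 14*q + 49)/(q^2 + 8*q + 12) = (q^2 - 14*q + 49)/(q^2 + 8*q + 12)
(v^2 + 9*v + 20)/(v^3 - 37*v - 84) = (v + 5)/(v^2 - 4*v - 21)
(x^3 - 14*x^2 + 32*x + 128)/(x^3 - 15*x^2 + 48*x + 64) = (x + 2)/(x + 1)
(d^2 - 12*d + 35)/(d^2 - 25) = (d - 7)/(d + 5)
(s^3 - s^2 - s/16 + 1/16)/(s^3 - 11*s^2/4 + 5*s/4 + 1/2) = (s - 1/4)/(s - 2)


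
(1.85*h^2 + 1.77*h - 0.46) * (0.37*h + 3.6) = 0.6845*h^3 + 7.3149*h^2 + 6.2018*h - 1.656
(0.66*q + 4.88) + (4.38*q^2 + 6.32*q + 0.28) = 4.38*q^2 + 6.98*q + 5.16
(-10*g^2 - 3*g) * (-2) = 20*g^2 + 6*g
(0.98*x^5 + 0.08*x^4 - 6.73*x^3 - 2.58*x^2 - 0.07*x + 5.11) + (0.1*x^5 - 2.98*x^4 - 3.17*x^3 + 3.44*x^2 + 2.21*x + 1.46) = 1.08*x^5 - 2.9*x^4 - 9.9*x^3 + 0.86*x^2 + 2.14*x + 6.57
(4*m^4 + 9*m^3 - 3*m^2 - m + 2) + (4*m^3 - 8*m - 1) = 4*m^4 + 13*m^3 - 3*m^2 - 9*m + 1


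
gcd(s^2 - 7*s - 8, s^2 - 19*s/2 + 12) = s - 8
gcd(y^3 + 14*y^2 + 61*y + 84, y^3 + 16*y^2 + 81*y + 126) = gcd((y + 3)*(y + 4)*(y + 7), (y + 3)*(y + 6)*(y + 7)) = y^2 + 10*y + 21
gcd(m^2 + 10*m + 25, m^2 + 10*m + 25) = m^2 + 10*m + 25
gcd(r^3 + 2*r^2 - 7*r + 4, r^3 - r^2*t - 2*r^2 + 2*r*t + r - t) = r^2 - 2*r + 1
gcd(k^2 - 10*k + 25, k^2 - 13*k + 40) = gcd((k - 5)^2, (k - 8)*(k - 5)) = k - 5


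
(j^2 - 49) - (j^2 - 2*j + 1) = 2*j - 50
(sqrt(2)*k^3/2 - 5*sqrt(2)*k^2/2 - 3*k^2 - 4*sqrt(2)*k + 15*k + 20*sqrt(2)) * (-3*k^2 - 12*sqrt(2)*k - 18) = -3*sqrt(2)*k^5/2 - 3*k^4 + 15*sqrt(2)*k^4/2 + 15*k^3 + 39*sqrt(2)*k^3 - 195*sqrt(2)*k^2 + 150*k^2 - 750*k + 72*sqrt(2)*k - 360*sqrt(2)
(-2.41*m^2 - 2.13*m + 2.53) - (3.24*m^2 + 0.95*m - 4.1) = -5.65*m^2 - 3.08*m + 6.63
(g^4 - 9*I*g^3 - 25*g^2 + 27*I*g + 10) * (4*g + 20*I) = 4*g^5 - 16*I*g^4 + 80*g^3 - 392*I*g^2 - 500*g + 200*I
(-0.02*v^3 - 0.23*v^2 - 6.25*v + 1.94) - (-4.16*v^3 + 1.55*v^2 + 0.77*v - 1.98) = 4.14*v^3 - 1.78*v^2 - 7.02*v + 3.92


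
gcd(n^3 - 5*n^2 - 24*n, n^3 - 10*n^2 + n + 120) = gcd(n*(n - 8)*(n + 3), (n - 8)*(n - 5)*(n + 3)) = n^2 - 5*n - 24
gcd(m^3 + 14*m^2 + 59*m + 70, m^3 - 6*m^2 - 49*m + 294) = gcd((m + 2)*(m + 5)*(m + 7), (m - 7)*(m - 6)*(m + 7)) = m + 7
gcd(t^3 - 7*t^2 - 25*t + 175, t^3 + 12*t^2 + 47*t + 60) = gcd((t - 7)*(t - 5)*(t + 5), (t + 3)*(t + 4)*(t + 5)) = t + 5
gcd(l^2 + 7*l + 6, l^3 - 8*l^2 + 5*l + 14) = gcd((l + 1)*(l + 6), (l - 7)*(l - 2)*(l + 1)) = l + 1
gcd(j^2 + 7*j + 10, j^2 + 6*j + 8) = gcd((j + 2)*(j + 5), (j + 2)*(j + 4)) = j + 2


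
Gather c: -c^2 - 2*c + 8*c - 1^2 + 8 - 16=-c^2 + 6*c - 9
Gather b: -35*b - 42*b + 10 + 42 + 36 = 88 - 77*b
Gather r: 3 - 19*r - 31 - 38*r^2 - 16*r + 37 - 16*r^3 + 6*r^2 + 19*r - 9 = -16*r^3 - 32*r^2 - 16*r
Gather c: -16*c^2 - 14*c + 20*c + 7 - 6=-16*c^2 + 6*c + 1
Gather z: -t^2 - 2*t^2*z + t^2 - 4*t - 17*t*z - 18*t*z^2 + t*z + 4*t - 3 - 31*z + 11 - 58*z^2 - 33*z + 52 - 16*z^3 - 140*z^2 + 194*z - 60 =-16*z^3 + z^2*(-18*t - 198) + z*(-2*t^2 - 16*t + 130)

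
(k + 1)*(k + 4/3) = k^2 + 7*k/3 + 4/3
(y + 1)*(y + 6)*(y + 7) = y^3 + 14*y^2 + 55*y + 42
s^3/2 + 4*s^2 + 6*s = s*(s/2 + 1)*(s + 6)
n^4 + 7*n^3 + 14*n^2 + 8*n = n*(n + 1)*(n + 2)*(n + 4)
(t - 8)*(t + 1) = t^2 - 7*t - 8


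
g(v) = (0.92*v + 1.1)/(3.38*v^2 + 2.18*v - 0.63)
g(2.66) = 0.12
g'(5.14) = -0.01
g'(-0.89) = 102.64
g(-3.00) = -0.07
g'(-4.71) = -0.01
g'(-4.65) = -0.01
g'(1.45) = -0.22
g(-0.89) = 2.63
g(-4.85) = -0.05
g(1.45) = 0.25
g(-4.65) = -0.05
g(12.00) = 0.02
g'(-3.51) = -0.01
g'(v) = (-6.76*v - 2.18)*(0.92*v + 1.1)/(3.38*v^2 + 2.18*v - 0.63)^2 + 0.92/(3.38*v^2 + 2.18*v - 0.63)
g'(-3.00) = -0.02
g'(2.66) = -0.05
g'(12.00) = -0.00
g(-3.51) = -0.06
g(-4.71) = -0.05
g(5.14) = 0.06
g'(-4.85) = -0.01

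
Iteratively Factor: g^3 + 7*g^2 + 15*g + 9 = (g + 3)*(g^2 + 4*g + 3) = (g + 3)^2*(g + 1)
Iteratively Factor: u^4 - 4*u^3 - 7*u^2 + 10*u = (u - 5)*(u^3 + u^2 - 2*u) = u*(u - 5)*(u^2 + u - 2) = u*(u - 5)*(u - 1)*(u + 2)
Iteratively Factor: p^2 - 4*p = (p - 4)*(p)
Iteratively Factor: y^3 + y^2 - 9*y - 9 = (y - 3)*(y^2 + 4*y + 3) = (y - 3)*(y + 3)*(y + 1)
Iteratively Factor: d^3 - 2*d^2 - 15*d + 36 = (d + 4)*(d^2 - 6*d + 9) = (d - 3)*(d + 4)*(d - 3)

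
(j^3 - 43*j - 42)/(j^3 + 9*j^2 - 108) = (j^2 - 6*j - 7)/(j^2 + 3*j - 18)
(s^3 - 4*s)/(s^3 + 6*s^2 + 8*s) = (s - 2)/(s + 4)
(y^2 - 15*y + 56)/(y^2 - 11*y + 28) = (y - 8)/(y - 4)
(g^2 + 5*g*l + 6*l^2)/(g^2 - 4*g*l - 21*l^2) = (g + 2*l)/(g - 7*l)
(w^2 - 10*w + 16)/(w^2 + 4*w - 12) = (w - 8)/(w + 6)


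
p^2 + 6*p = p*(p + 6)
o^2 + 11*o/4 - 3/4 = (o - 1/4)*(o + 3)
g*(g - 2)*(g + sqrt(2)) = g^3 - 2*g^2 + sqrt(2)*g^2 - 2*sqrt(2)*g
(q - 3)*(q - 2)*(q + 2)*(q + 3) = q^4 - 13*q^2 + 36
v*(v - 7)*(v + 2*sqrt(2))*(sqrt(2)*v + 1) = sqrt(2)*v^4 - 7*sqrt(2)*v^3 + 5*v^3 - 35*v^2 + 2*sqrt(2)*v^2 - 14*sqrt(2)*v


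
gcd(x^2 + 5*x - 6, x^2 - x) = x - 1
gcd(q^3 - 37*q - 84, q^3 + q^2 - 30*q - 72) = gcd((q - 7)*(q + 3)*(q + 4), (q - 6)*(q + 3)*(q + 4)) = q^2 + 7*q + 12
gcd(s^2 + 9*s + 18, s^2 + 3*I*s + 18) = 1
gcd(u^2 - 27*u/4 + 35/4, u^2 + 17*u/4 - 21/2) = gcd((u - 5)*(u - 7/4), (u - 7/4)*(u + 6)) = u - 7/4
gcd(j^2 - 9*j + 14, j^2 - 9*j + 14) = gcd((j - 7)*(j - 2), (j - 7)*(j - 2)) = j^2 - 9*j + 14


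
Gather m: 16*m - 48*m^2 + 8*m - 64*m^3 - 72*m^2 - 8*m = -64*m^3 - 120*m^2 + 16*m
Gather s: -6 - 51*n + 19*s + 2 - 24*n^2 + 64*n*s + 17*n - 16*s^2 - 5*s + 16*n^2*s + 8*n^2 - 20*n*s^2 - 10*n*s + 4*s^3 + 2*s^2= -16*n^2 - 34*n + 4*s^3 + s^2*(-20*n - 14) + s*(16*n^2 + 54*n + 14) - 4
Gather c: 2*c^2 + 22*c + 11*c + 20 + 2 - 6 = 2*c^2 + 33*c + 16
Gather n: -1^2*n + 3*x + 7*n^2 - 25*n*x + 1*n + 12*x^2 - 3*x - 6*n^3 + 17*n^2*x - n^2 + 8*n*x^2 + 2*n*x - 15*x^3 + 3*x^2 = -6*n^3 + n^2*(17*x + 6) + n*(8*x^2 - 23*x) - 15*x^3 + 15*x^2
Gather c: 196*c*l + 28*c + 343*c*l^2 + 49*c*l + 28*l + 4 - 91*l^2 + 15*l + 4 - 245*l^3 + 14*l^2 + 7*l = c*(343*l^2 + 245*l + 28) - 245*l^3 - 77*l^2 + 50*l + 8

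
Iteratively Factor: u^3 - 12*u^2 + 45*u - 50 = (u - 5)*(u^2 - 7*u + 10) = (u - 5)*(u - 2)*(u - 5)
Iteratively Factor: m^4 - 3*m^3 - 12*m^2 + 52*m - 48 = (m + 4)*(m^3 - 7*m^2 + 16*m - 12) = (m - 3)*(m + 4)*(m^2 - 4*m + 4) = (m - 3)*(m - 2)*(m + 4)*(m - 2)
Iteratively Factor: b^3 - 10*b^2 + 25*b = (b - 5)*(b^2 - 5*b) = b*(b - 5)*(b - 5)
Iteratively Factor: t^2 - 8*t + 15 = (t - 3)*(t - 5)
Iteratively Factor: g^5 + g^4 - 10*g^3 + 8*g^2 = (g)*(g^4 + g^3 - 10*g^2 + 8*g) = g*(g - 2)*(g^3 + 3*g^2 - 4*g) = g*(g - 2)*(g - 1)*(g^2 + 4*g) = g^2*(g - 2)*(g - 1)*(g + 4)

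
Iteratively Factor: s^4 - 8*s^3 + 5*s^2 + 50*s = (s + 2)*(s^3 - 10*s^2 + 25*s) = s*(s + 2)*(s^2 - 10*s + 25) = s*(s - 5)*(s + 2)*(s - 5)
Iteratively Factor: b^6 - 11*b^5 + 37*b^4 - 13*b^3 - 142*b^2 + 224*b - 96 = (b - 4)*(b^5 - 7*b^4 + 9*b^3 + 23*b^2 - 50*b + 24) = (b - 4)*(b - 1)*(b^4 - 6*b^3 + 3*b^2 + 26*b - 24) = (b - 4)*(b - 1)^2*(b^3 - 5*b^2 - 2*b + 24) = (b - 4)*(b - 1)^2*(b + 2)*(b^2 - 7*b + 12) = (b - 4)^2*(b - 1)^2*(b + 2)*(b - 3)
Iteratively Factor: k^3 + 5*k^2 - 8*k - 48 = (k - 3)*(k^2 + 8*k + 16) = (k - 3)*(k + 4)*(k + 4)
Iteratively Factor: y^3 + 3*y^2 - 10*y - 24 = (y + 4)*(y^2 - y - 6) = (y - 3)*(y + 4)*(y + 2)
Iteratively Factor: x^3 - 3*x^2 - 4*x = (x - 4)*(x^2 + x) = (x - 4)*(x + 1)*(x)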